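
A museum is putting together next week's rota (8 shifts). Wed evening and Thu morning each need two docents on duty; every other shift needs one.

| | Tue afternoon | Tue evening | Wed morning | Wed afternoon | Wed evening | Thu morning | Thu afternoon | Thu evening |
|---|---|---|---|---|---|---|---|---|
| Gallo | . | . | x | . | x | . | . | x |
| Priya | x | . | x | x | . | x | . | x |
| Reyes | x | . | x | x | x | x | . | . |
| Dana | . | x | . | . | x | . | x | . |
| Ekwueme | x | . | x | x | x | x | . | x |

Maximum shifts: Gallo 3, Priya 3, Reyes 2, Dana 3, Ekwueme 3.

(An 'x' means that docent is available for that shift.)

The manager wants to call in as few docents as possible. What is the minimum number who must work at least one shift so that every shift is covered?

4

10 slots to fill and no one can take more than 3, so at least ⌈10/3⌉ = 4 docents are needed.
Gallo, Priya, Reyes, and Dana alone can cover everything: Tue afternoon→Priya, Tue evening→Dana, Wed morning→Gallo, Wed afternoon→Priya, Wed evening→Gallo+Reyes, Thu morning→Priya+Reyes, Thu afternoon→Dana, Thu evening→Gallo.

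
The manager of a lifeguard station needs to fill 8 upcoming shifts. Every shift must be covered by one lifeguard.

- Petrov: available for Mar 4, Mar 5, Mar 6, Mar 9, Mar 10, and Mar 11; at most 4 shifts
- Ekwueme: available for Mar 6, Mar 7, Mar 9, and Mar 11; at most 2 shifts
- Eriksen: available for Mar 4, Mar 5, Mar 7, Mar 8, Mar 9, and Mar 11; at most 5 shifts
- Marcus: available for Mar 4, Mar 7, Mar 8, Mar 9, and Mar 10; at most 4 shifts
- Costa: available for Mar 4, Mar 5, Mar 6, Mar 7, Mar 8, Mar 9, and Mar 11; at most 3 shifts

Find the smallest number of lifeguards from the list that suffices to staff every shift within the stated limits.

8 slots to fill and no one can take more than 5, so at least ⌈8/5⌉ = 2 lifeguards are needed.
Petrov and Eriksen alone can cover everything: Mar 4→Petrov, Mar 5→Petrov, Mar 6→Petrov, Mar 7→Eriksen, Mar 8→Eriksen, Mar 9→Eriksen, Mar 10→Petrov, Mar 11→Eriksen.

2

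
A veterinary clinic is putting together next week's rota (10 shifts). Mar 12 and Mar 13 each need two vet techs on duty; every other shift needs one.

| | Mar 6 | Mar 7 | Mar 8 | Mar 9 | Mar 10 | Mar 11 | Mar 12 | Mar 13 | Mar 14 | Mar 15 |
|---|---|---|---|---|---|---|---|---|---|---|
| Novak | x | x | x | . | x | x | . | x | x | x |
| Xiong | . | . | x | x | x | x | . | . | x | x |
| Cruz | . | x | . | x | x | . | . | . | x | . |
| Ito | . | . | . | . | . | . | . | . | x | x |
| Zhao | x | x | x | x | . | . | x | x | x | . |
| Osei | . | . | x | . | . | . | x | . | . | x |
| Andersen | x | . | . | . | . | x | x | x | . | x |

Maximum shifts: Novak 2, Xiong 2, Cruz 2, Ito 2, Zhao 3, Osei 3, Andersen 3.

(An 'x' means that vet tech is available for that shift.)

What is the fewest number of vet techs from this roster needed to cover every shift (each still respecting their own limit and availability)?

12 slots to fill and no one can take more than 3, so at least ⌈12/3⌉ = 4 vet techs are needed.
Any 4 vet techs together have capacity at most 3+3+3+2 = 11 < 12 slots, so 4 can never suffice.
Novak, Xiong, Cruz, Zhao, and Osei alone can cover everything: Mar 6→Novak, Mar 7→Cruz, Mar 8→Osei, Mar 9→Xiong, Mar 10→Cruz, Mar 11→Xiong, Mar 12→Zhao+Osei, Mar 13→Novak+Zhao, Mar 14→Zhao, Mar 15→Osei.

5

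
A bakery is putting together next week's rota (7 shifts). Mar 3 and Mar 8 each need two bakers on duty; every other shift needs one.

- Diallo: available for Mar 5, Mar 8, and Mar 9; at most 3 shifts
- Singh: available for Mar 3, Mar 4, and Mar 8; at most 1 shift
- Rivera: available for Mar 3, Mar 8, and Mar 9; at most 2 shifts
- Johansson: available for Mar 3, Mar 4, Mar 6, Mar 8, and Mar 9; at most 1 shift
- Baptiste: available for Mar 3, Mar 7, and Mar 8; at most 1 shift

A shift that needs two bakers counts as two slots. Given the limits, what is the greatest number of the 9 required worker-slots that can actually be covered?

Total capacity across all bakers is 3+1+2+1+1 = 8, and 9 slots are needed, so at most 8 can be filled.
An assignment achieving 8: Mar 3→Rivera, Mar 4→Singh, Mar 5→Diallo, Mar 6→Johansson, Mar 7→Baptiste, Mar 8→Diallo+Rivera, Mar 9→Diallo.
Loads: Diallo 3/3, Singh 1/1, Rivera 2/2, Johansson 1/1, Baptiste 1/1.

8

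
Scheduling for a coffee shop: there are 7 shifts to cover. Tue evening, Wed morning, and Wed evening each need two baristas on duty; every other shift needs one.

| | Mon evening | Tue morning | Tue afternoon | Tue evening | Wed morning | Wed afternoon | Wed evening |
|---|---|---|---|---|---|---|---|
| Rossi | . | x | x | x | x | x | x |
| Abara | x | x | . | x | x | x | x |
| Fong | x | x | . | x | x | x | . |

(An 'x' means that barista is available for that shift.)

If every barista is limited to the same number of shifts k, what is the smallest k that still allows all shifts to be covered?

4

With 3 baristas and 10 worker-slots to fill, someone must work at least ⌈10/3⌉ = 4 shifts, so k ≥ 4.
k = 4 works: Mon evening→Abara, Tue morning→Rossi, Tue afternoon→Rossi, Tue evening→Rossi+Abara, Wed morning→Abara+Fong, Wed afternoon→Fong, Wed evening→Rossi+Abara.
Loads: Rossi 4, Abara 4, Fong 2 — all ≤ 4.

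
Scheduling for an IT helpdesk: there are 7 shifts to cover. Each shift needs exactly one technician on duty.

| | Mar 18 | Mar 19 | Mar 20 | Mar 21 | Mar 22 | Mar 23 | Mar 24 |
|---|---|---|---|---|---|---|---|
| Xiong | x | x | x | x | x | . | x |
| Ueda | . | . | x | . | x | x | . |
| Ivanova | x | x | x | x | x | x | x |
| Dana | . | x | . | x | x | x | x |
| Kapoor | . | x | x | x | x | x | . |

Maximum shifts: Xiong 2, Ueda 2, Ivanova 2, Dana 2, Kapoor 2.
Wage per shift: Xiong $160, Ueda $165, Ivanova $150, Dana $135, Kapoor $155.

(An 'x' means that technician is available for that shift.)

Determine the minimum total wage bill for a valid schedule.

Picking the cheapest available technician for each shift independently would cost $975, but that ignores the shift limits.
An optimal schedule: Mar 18→Ivanova, Mar 19→Dana, Mar 20→Ivanova, Mar 21→Kapoor, Mar 22→Xiong, Mar 23→Kapoor, Mar 24→Dana.
Total: 150 + 135 + 150 + 155 + 160 + 155 + 135 = $1040.

$1040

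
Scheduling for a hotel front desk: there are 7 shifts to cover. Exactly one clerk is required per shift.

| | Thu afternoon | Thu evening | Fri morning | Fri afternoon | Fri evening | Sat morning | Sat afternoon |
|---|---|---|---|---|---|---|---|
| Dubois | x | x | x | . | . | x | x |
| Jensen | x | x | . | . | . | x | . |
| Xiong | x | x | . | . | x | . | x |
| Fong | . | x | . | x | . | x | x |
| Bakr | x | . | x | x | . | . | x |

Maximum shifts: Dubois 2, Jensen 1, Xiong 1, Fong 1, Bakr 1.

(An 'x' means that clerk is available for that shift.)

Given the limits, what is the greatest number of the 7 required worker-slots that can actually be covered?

6

Total capacity across all clerks is 2+1+1+1+1 = 6, and 7 slots are needed, so at most 6 can be filled.
An assignment achieving 6: Thu afternoon→Jensen, Fri morning→Dubois, Fri afternoon→Fong, Fri evening→Xiong, Sat morning→Dubois, Sat afternoon→Bakr.
Loads: Dubois 2/2, Jensen 1/1, Xiong 1/1, Fong 1/1, Bakr 1/1.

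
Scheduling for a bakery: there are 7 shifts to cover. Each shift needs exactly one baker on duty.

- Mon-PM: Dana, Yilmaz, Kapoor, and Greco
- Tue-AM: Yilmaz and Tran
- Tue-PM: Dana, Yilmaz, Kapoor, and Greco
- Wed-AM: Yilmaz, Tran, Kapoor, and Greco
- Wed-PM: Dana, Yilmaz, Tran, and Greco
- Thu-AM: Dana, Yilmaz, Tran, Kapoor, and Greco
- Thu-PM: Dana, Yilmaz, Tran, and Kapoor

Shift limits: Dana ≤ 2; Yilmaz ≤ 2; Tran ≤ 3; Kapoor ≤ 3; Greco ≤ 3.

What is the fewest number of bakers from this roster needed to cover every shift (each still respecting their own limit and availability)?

7 slots to fill and no one can take more than 3, so at least ⌈7/3⌉ = 3 bakers are needed.
Dana, Yilmaz, and Tran alone can cover everything: Mon-PM→Dana, Tue-AM→Yilmaz, Tue-PM→Dana, Wed-AM→Yilmaz, Wed-PM→Tran, Thu-AM→Tran, Thu-PM→Tran.

3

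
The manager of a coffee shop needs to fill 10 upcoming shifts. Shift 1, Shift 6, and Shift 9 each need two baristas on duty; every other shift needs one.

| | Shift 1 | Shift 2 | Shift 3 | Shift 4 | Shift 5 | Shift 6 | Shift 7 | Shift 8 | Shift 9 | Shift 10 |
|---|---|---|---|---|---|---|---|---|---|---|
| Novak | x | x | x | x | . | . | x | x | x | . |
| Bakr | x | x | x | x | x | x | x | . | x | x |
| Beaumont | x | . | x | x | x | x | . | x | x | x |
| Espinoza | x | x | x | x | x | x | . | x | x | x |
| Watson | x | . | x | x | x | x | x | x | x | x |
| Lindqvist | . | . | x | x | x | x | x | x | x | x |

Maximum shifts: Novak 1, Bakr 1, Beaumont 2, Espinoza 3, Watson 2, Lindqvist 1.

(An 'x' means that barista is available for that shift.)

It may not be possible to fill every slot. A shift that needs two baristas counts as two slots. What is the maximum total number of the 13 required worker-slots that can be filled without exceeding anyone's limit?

Total capacity across all baristas is 1+1+2+3+2+1 = 10, and 13 slots are needed, so at most 10 can be filled.
An assignment achieving 10: Shift 1→Beaumont+Espinoza, Shift 2→Novak, Shift 3→Lindqvist, Shift 5→Beaumont, Shift 6→Espinoza+Watson, Shift 7→Bakr, Shift 8→Espinoza, Shift 10→Watson.
Loads: Novak 1/1, Bakr 1/1, Beaumont 2/2, Espinoza 3/3, Watson 2/2, Lindqvist 1/1.

10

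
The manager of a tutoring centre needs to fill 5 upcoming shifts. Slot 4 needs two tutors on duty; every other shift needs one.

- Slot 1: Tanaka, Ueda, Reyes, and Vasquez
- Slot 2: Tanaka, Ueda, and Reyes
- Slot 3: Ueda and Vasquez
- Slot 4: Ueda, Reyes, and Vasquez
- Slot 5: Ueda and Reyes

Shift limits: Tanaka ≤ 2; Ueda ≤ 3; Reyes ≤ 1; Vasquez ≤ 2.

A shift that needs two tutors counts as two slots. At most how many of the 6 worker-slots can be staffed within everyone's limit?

Total capacity across all tutors is 2+3+1+2 = 8, and 6 slots are needed, so at most 6 can be filled.
An assignment achieving 6: Slot 1→Tanaka, Slot 2→Tanaka, Slot 3→Ueda, Slot 4→Ueda+Reyes, Slot 5→Ueda.
Loads: Tanaka 2/2, Ueda 3/3, Reyes 1/1, Vasquez 0/2.

6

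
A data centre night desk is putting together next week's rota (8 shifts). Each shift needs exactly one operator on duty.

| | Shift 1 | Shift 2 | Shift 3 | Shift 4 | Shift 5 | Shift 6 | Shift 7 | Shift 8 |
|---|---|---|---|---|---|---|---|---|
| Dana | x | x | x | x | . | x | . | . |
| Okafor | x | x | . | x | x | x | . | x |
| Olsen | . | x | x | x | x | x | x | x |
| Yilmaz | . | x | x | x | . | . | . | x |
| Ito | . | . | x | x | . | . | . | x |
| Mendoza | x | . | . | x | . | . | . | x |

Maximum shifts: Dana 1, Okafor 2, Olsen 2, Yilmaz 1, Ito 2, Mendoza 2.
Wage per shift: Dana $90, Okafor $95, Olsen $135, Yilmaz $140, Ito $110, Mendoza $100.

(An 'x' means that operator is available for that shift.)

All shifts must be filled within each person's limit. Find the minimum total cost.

$835

Shift 7 can only be covered by Olsen, so that assignment is forced.
Picking the cheapest available operator for each shift independently would cost $775, but that ignores the shift limits.
An optimal schedule: Shift 1→Mendoza, Shift 2→Okafor, Shift 3→Ito, Shift 4→Ito, Shift 5→Okafor, Shift 6→Dana, Shift 7→Olsen, Shift 8→Mendoza.
Total: 100 + 95 + 110 + 110 + 95 + 90 + 135 + 100 = $835.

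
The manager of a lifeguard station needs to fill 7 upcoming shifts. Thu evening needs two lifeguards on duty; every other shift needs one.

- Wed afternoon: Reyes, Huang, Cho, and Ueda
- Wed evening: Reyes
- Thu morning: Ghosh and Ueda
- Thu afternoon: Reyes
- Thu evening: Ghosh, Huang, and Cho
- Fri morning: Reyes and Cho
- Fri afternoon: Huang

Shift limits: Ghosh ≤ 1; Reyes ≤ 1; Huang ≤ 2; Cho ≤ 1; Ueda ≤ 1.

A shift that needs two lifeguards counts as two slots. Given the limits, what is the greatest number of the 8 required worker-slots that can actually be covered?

6

Total capacity across all lifeguards is 1+1+2+1+1 = 6, and 8 slots are needed, so at most 6 can be filled.
An assignment achieving 6: Wed afternoon→Ueda, Wed evening→Reyes, Thu morning→Ghosh, Thu evening→Huang, Fri morning→Cho, Fri afternoon→Huang.
Loads: Ghosh 1/1, Reyes 1/1, Huang 2/2, Cho 1/1, Ueda 1/1.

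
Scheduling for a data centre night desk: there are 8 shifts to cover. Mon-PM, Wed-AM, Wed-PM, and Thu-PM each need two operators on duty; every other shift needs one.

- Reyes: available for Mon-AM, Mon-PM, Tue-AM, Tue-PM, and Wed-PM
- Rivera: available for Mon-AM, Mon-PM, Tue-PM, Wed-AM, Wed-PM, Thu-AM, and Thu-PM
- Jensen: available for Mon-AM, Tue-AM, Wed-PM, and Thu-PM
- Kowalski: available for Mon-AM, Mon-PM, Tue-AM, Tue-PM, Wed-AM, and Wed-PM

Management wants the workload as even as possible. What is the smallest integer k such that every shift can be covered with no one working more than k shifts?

3

With 4 operators and 12 worker-slots to fill, someone must work at least ⌈12/4⌉ = 3 shifts, so k ≥ 3.
k = 3 works: Mon-AM→Jensen, Mon-PM→Reyes+Kowalski, Tue-AM→Reyes, Tue-PM→Reyes, Wed-AM→Rivera+Kowalski, Wed-PM→Jensen+Kowalski, Thu-AM→Rivera, Thu-PM→Rivera+Jensen.
Loads: Reyes 3, Rivera 3, Jensen 3, Kowalski 3 — all ≤ 3.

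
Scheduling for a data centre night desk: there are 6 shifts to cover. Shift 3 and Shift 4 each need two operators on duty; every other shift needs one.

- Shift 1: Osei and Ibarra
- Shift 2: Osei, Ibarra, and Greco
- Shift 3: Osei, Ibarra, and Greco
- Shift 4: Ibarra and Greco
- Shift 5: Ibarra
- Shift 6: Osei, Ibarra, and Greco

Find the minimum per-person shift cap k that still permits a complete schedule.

With 3 operators and 8 worker-slots to fill, someone must work at least ⌈8/3⌉ = 3 shifts, so k ≥ 3.
k = 3 works: Shift 1→Osei, Shift 2→Osei, Shift 3→Osei+Ibarra, Shift 4→Ibarra+Greco, Shift 5→Ibarra, Shift 6→Greco.
Loads: Osei 3, Ibarra 3, Greco 2 — all ≤ 3.

3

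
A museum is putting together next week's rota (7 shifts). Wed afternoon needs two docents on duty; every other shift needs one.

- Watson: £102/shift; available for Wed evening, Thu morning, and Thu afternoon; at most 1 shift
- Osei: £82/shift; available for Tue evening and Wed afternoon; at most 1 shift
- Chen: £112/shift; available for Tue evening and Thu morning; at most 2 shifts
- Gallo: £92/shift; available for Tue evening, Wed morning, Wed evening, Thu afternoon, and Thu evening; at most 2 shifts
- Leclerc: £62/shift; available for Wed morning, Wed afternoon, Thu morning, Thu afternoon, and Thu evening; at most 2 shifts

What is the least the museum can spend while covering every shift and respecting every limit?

£716

Wed afternoon can only be covered by Osei and Leclerc, so that assignment is forced.
Picking the cheapest available docent for each shift independently would cost £566, but that ignores the shift limits.
An optimal schedule: Tue evening→Chen, Wed morning→Gallo, Wed afternoon→Osei+Leclerc, Wed evening→Watson, Thu morning→Chen, Thu afternoon→Leclerc, Thu evening→Gallo.
Total: 112 + 92 + 82 + 62 + 102 + 112 + 62 + 92 = £716.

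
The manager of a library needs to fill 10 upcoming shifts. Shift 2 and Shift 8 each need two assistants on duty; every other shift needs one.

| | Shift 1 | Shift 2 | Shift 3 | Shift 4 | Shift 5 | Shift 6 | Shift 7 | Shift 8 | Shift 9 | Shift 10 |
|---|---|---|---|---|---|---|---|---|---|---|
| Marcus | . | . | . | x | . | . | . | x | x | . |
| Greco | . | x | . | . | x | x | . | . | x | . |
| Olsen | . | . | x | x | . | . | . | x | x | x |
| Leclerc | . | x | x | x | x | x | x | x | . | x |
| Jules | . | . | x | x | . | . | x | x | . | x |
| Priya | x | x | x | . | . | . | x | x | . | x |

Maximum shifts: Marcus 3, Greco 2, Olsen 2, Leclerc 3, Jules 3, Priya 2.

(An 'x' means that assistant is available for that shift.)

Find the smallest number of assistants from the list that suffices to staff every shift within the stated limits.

5

12 slots to fill and no one can take more than 3, so at least ⌈12/3⌉ = 4 assistants are needed.
Any 4 assistants together have capacity at most 3+3+3+2 = 11 < 12 slots, so 4 can never suffice.
Marcus, Greco, Olsen, Leclerc, and Priya alone can cover everything: Shift 1→Priya, Shift 2→Leclerc+Priya, Shift 3→Olsen, Shift 4→Marcus, Shift 5→Greco, Shift 6→Greco, Shift 7→Leclerc, Shift 8→Marcus+Leclerc, Shift 9→Marcus, Shift 10→Olsen.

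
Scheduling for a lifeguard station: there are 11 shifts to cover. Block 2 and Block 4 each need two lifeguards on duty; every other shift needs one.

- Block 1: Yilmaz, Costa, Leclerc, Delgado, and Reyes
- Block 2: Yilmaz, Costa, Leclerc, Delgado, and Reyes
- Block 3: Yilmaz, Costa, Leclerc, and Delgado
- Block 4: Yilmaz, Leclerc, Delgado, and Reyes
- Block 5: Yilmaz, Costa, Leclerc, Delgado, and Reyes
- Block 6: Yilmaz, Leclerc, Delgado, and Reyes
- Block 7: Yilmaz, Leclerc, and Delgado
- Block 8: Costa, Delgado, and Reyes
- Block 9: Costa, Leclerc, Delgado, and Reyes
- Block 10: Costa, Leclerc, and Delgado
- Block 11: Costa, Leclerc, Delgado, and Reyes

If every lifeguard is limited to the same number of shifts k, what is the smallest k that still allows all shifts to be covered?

3

With 5 lifeguards and 13 worker-slots to fill, someone must work at least ⌈13/5⌉ = 3 shifts, so k ≥ 3.
k = 3 works: Block 1→Leclerc, Block 2→Delgado+Reyes, Block 3→Yilmaz, Block 4→Delgado+Reyes, Block 5→Leclerc, Block 6→Yilmaz, Block 7→Yilmaz, Block 8→Costa, Block 9→Costa, Block 10→Costa, Block 11→Leclerc.
Loads: Yilmaz 3, Costa 3, Leclerc 3, Delgado 2, Reyes 2 — all ≤ 3.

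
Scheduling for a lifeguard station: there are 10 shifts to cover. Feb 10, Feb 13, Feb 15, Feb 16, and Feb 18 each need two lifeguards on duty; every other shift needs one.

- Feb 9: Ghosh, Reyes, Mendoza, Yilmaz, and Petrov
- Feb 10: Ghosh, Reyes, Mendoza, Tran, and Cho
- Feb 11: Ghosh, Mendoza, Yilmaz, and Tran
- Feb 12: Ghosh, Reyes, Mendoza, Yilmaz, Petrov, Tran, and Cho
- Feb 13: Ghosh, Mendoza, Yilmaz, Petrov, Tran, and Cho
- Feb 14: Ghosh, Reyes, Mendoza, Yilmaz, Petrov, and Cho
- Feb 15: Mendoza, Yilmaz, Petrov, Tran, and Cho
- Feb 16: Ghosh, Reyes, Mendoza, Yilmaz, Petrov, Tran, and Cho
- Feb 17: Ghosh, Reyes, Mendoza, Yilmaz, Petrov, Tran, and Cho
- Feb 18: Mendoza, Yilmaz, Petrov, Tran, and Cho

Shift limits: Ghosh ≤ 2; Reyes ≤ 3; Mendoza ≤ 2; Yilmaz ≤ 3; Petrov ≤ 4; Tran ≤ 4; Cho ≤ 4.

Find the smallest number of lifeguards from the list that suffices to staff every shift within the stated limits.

4

15 slots to fill and no one can take more than 4, so at least ⌈15/4⌉ = 4 lifeguards are needed.
Reyes, Petrov, Tran, and Cho alone can cover everything: Feb 9→Reyes, Feb 10→Reyes+Tran, Feb 11→Tran, Feb 12→Cho, Feb 13→Petrov+Tran, Feb 14→Reyes, Feb 15→Petrov+Tran, Feb 16→Petrov+Cho, Feb 17→Cho, Feb 18→Petrov+Cho.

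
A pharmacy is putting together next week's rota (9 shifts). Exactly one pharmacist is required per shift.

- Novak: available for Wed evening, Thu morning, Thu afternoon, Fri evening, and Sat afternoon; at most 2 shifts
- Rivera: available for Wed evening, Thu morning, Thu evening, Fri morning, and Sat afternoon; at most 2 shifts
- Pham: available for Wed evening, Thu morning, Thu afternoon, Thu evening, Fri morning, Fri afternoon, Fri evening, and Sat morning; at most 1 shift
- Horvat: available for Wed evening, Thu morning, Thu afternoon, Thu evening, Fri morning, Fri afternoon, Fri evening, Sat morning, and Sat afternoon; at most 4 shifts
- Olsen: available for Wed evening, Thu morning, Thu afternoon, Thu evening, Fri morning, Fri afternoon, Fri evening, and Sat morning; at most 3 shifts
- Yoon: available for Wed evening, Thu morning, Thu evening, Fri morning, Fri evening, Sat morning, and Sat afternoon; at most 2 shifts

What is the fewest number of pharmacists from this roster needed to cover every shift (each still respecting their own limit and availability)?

3

9 slots to fill and no one can take more than 4, so at least ⌈9/4⌉ = 3 pharmacists are needed.
Novak, Horvat, and Olsen alone can cover everything: Wed evening→Novak, Thu morning→Olsen, Thu afternoon→Olsen, Thu evening→Horvat, Fri morning→Horvat, Fri afternoon→Horvat, Fri evening→Olsen, Sat morning→Horvat, Sat afternoon→Novak.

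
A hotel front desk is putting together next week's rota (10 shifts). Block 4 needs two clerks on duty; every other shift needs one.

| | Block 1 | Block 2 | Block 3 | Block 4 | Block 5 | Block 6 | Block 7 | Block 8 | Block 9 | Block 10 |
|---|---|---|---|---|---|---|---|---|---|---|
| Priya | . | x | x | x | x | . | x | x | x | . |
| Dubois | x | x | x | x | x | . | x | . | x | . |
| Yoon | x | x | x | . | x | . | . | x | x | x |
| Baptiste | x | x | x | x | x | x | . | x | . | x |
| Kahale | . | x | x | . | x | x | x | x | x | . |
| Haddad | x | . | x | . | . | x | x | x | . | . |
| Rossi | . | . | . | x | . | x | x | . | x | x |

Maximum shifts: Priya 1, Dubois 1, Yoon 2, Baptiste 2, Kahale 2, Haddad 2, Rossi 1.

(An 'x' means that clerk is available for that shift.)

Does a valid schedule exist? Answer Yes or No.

Yes

One valid schedule: Block 1→Dubois, Block 2→Priya, Block 3→Haddad, Block 4→Baptiste+Rossi, Block 5→Yoon, Block 6→Baptiste, Block 7→Kahale, Block 8→Haddad, Block 9→Kahale, Block 10→Yoon.
Loads: Priya 1/1, Dubois 1/1, Yoon 2/2, Baptiste 2/2, Kahale 2/2, Haddad 2/2, Rossi 1/1 — all within limits.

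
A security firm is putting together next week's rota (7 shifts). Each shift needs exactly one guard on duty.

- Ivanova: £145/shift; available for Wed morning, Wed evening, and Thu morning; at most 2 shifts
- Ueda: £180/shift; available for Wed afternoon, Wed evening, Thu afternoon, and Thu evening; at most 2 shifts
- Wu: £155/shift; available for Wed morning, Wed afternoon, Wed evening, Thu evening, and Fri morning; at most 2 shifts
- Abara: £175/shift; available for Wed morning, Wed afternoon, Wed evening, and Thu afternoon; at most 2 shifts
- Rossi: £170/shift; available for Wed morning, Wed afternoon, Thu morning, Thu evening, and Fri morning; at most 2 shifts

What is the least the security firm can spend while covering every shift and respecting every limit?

£1115

Picking the cheapest available guard for each shift independently would cost £1075, but that ignores the shift limits.
An optimal schedule: Wed morning→Rossi, Wed afternoon→Rossi, Wed evening→Ivanova, Thu morning→Ivanova, Thu afternoon→Abara, Thu evening→Wu, Fri morning→Wu.
Total: 170 + 170 + 145 + 145 + 175 + 155 + 155 = £1115.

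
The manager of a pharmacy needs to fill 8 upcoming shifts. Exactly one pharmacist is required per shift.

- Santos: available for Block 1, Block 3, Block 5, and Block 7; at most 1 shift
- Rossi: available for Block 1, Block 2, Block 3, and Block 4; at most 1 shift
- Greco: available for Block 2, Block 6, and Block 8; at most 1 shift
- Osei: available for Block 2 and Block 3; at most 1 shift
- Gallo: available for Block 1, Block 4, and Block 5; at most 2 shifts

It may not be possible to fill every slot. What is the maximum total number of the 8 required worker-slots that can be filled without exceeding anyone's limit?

6

Total capacity across all pharmacists is 1+1+1+1+2 = 6, and 8 slots are needed, so at most 6 can be filled.
An assignment achieving 6: Block 1→Gallo, Block 2→Osei, Block 4→Rossi, Block 5→Gallo, Block 6→Greco, Block 7→Santos.
Loads: Santos 1/1, Rossi 1/1, Greco 1/1, Osei 1/1, Gallo 2/2.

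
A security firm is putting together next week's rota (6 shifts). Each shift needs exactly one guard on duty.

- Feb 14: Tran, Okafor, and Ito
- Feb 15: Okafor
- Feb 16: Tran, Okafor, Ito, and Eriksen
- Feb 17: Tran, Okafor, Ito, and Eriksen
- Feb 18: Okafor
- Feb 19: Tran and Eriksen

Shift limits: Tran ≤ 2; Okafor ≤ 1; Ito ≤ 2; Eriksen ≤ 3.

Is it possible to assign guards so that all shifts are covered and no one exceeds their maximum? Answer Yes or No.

No

Total capacity is 8 and 6 slots are needed, so capacity alone doesn't rule it out.
Shifts {Feb 15, Feb 18} need 2 worker-slots in total, but the guards available for any of those shifts (Okafor) can supply at most 1 among them. So no valid schedule exists.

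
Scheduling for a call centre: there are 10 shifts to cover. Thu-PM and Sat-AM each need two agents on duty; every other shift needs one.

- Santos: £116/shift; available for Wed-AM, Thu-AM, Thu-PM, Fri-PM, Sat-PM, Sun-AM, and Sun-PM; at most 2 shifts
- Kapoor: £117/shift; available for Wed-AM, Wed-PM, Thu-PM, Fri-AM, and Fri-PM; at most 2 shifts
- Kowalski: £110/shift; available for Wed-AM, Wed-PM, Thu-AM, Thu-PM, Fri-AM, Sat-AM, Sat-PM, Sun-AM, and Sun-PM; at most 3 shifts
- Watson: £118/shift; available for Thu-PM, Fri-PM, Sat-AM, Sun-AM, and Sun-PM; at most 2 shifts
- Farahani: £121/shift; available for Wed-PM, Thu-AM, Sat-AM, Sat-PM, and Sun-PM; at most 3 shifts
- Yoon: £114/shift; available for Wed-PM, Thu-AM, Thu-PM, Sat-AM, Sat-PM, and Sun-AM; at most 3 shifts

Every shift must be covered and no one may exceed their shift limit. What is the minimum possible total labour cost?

£1374

Picking the cheapest available agent for each shift independently would cost £1334, but that ignores the shift limits.
An optimal schedule: Wed-AM→Kowalski, Wed-PM→Kapoor, Thu-AM→Kowalski, Thu-PM→Kapoor+Watson, Fri-AM→Kowalski, Fri-PM→Santos, Sat-AM→Yoon+Watson, Sat-PM→Yoon, Sun-AM→Yoon, Sun-PM→Santos.
Total: 110 + 117 + 110 + 117 + 118 + 110 + 116 + 114 + 118 + 114 + 114 + 116 = £1374.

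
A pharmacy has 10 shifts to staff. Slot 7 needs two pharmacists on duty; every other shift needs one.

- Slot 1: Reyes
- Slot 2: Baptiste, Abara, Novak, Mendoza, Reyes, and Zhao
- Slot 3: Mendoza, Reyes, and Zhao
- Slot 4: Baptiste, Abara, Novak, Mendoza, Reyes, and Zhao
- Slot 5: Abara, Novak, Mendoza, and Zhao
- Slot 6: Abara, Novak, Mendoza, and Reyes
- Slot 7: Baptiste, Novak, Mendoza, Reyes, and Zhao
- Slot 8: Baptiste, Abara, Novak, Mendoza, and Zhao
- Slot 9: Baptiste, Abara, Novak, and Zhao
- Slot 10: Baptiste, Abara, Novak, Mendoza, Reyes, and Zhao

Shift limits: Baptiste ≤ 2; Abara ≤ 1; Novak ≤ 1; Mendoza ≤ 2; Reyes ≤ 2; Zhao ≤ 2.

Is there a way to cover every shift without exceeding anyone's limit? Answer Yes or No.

Total capacity is 2+1+1+2+2+2 = 10 but 11 worker-slots are needed — infeasible.

No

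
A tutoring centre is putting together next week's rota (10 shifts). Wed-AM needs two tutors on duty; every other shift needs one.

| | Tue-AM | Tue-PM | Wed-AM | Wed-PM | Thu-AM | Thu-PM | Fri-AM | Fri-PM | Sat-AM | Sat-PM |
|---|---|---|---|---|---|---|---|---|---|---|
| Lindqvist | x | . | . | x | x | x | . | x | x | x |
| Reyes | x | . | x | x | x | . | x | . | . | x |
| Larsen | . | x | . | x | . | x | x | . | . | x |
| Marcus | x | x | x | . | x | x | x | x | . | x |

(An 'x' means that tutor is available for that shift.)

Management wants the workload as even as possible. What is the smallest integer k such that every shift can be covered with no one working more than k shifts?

With 4 tutors and 11 worker-slots to fill, someone must work at least ⌈11/4⌉ = 3 shifts, so k ≥ 3.
k = 3 works: Tue-AM→Lindqvist, Tue-PM→Larsen, Wed-AM→Reyes+Marcus, Wed-PM→Reyes, Thu-AM→Reyes, Thu-PM→Larsen, Fri-AM→Larsen, Fri-PM→Lindqvist, Sat-AM→Lindqvist, Sat-PM→Marcus.
Loads: Lindqvist 3, Reyes 3, Larsen 3, Marcus 2 — all ≤ 3.

3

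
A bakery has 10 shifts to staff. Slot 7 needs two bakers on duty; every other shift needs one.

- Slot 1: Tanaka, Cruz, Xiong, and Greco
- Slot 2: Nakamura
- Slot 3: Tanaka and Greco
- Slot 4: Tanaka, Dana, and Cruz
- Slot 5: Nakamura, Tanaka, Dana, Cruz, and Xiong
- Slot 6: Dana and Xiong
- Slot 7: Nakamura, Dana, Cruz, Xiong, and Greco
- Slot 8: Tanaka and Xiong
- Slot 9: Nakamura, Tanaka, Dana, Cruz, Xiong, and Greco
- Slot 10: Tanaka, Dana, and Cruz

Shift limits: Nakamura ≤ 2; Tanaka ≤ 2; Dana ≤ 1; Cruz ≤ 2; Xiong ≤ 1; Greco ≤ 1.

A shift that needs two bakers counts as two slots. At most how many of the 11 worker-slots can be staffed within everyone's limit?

Total capacity across all bakers is 2+2+1+2+1+1 = 9, and 11 slots are needed, so at most 9 can be filled.
An assignment achieving 9: Slot 1→Xiong, Slot 2→Nakamura, Slot 3→Tanaka, Slot 4→Cruz, Slot 5→Nakamura, Slot 6→Dana, Slot 7→Greco, Slot 8→Tanaka, Slot 10→Cruz.
Loads: Nakamura 2/2, Tanaka 2/2, Dana 1/1, Cruz 2/2, Xiong 1/1, Greco 1/1.

9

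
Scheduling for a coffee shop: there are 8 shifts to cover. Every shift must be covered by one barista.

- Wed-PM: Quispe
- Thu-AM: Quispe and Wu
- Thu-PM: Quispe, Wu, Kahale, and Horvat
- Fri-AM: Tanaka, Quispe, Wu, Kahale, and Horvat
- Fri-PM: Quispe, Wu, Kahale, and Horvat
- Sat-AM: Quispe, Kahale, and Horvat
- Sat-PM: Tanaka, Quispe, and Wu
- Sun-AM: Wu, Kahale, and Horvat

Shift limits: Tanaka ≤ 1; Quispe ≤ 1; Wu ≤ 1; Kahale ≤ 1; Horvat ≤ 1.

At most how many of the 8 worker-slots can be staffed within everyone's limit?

5

Total capacity across all baristas is 1+1+1+1+1 = 5, and 8 slots are needed, so at most 5 can be filled.
An assignment achieving 5: Wed-PM→Quispe, Thu-AM→Wu, Sat-AM→Kahale, Sat-PM→Tanaka, Sun-AM→Horvat.
Loads: Tanaka 1/1, Quispe 1/1, Wu 1/1, Kahale 1/1, Horvat 1/1.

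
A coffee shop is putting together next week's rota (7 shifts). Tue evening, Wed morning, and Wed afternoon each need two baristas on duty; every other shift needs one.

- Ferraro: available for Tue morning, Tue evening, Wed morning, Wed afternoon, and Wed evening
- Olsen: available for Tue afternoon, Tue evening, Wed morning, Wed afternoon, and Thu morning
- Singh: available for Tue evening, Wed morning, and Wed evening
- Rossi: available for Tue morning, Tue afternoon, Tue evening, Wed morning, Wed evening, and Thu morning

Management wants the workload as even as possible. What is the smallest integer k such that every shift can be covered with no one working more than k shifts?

3

With 4 baristas and 10 worker-slots to fill, someone must work at least ⌈10/4⌉ = 3 shifts, so k ≥ 3.
k = 3 works: Tue morning→Ferraro, Tue afternoon→Olsen, Tue evening→Singh+Rossi, Wed morning→Singh+Rossi, Wed afternoon→Ferraro+Olsen, Wed evening→Ferraro, Thu morning→Olsen.
Loads: Ferraro 3, Olsen 3, Singh 2, Rossi 2 — all ≤ 3.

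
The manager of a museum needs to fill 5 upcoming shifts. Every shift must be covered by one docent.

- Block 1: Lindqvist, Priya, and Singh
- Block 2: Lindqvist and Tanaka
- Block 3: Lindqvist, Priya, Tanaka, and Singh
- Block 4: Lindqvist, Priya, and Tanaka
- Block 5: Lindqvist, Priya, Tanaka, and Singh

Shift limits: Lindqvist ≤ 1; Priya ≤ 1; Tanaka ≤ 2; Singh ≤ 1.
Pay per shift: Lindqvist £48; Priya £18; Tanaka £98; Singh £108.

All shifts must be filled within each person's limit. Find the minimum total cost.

£370

Picking the cheapest available docent for each shift independently would cost £120, but that ignores the shift limits.
An optimal schedule: Block 1→Priya, Block 2→Lindqvist, Block 3→Tanaka, Block 4→Tanaka, Block 5→Singh.
Total: 18 + 48 + 98 + 98 + 108 = £370.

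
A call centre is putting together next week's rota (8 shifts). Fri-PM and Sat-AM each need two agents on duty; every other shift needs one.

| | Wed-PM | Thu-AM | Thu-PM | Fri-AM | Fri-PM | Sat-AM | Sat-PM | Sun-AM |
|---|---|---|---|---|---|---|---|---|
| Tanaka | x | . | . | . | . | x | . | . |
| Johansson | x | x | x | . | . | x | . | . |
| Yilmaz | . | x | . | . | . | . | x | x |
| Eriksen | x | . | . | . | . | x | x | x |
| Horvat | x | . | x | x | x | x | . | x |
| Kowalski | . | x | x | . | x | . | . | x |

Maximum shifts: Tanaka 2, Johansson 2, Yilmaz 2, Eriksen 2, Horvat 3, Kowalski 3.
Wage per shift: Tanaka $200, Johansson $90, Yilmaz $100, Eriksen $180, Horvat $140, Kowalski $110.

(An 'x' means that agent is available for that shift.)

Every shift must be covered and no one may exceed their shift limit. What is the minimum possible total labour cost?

$1130

Fri-AM can only be covered by Horvat, so that assignment is forced.
Fri-PM can only be covered by Horvat and Kowalski, so that assignment is forced.
Picking the cheapest available agent for each shift independently would cost $1090, but that ignores the shift limits.
An optimal schedule: Wed-PM→Johansson, Thu-AM→Yilmaz, Thu-PM→Kowalski, Fri-AM→Horvat, Fri-PM→Kowalski+Horvat, Sat-AM→Johansson+Horvat, Sat-PM→Yilmaz, Sun-AM→Kowalski.
Total: 90 + 100 + 110 + 140 + 110 + 140 + 90 + 140 + 100 + 110 = $1130.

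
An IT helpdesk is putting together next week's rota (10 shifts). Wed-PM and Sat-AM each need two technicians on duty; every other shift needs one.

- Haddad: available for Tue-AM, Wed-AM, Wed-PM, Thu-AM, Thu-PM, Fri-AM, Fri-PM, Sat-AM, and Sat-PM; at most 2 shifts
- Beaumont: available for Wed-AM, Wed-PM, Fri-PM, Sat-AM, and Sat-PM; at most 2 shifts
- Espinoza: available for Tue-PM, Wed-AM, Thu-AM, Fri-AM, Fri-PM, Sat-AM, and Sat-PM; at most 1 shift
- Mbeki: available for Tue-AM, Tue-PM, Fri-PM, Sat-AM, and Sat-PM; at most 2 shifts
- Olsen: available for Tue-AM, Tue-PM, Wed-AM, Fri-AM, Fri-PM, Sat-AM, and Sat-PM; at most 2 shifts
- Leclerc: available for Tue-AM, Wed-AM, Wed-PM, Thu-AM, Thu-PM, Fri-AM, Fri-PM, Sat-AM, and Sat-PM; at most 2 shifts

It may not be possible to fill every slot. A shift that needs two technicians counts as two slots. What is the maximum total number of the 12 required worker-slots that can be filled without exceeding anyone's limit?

Total capacity across all technicians is 2+2+1+2+2+2 = 11, and 12 slots are needed, so at most 11 can be filled.
An assignment achieving 11: Tue-AM→Mbeki, Tue-PM→Espinoza, Wed-AM→Beaumont, Wed-PM→Haddad+Beaumont, Thu-AM→Leclerc, Thu-PM→Haddad, Fri-AM→Olsen, Fri-PM→Mbeki, Sat-AM→Olsen+Leclerc.
Loads: Haddad 2/2, Beaumont 2/2, Espinoza 1/1, Mbeki 2/2, Olsen 2/2, Leclerc 2/2.

11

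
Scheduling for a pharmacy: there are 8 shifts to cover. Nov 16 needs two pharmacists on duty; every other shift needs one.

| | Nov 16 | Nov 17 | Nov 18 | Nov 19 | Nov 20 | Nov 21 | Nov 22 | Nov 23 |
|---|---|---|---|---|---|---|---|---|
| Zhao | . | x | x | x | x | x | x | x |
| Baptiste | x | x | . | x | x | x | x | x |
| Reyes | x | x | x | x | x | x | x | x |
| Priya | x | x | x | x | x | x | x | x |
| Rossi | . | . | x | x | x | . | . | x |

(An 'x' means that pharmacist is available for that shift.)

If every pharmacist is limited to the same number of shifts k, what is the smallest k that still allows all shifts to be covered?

2

With 5 pharmacists and 9 worker-slots to fill, someone must work at least ⌈9/5⌉ = 2 shifts, so k ≥ 2.
k = 2 works: Nov 16→Baptiste+Reyes, Nov 17→Zhao, Nov 18→Zhao, Nov 19→Priya, Nov 20→Priya, Nov 21→Baptiste, Nov 22→Reyes, Nov 23→Rossi.
Loads: Zhao 2, Baptiste 2, Reyes 2, Priya 2, Rossi 1 — all ≤ 2.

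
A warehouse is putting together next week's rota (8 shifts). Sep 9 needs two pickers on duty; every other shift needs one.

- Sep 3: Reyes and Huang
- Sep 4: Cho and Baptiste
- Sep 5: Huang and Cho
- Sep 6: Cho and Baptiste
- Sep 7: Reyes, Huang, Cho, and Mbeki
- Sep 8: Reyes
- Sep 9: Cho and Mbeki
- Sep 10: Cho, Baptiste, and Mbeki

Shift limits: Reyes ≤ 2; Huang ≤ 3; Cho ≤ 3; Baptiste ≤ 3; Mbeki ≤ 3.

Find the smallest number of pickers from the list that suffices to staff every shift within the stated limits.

9 slots to fill and no one can take more than 3, so at least ⌈9/3⌉ = 3 pickers are needed.
No set of 3 pickers can cover every shift (each such set leaves at least one shift with no one available or exceeds a cap).
Reyes, Huang, Cho, and Mbeki alone can cover everything: Sep 3→Reyes, Sep 4→Cho, Sep 5→Huang, Sep 6→Cho, Sep 7→Huang, Sep 8→Reyes, Sep 9→Cho+Mbeki, Sep 10→Mbeki.

4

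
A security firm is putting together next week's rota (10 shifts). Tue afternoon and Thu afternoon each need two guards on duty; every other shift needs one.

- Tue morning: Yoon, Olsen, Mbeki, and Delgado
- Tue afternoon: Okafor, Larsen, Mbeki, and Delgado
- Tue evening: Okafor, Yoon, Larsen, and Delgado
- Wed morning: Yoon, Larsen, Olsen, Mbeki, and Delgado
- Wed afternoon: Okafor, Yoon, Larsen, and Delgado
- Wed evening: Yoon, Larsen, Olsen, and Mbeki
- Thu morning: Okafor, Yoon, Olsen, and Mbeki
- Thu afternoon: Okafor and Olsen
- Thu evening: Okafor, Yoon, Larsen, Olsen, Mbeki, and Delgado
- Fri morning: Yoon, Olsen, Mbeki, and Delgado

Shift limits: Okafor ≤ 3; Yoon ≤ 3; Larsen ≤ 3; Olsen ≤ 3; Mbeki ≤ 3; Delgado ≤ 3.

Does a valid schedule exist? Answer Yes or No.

Thu afternoon can only be covered by Okafor and Olsen, so that assignment is forced.
One valid schedule: Tue morning→Yoon, Tue afternoon→Larsen+Mbeki, Tue evening→Okafor, Wed morning→Larsen, Wed afternoon→Okafor, Wed evening→Yoon, Thu morning→Yoon, Thu afternoon→Okafor+Olsen, Thu evening→Larsen, Fri morning→Olsen.
Loads: Okafor 3/3, Yoon 3/3, Larsen 3/3, Olsen 2/3, Mbeki 1/3, Delgado 0/3 — all within limits.

Yes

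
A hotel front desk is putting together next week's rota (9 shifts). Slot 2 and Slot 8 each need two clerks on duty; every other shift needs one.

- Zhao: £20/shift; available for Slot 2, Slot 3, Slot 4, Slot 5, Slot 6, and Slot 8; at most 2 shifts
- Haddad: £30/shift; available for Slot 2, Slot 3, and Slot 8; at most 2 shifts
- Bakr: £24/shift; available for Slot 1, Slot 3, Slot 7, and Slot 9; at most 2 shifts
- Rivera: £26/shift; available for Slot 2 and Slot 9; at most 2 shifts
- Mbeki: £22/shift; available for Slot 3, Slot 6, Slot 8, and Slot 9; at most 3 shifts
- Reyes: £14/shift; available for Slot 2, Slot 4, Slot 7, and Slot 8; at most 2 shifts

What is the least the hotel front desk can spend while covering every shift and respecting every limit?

Slot 1 can only be covered by Bakr, so that assignment is forced.
Slot 5 can only be covered by Zhao, so that assignment is forced.
Picking the cheapest available clerk for each shift independently would cost £202, but that ignores the shift limits.
An optimal schedule: Slot 1→Bakr, Slot 2→Reyes+Rivera, Slot 3→Mbeki, Slot 4→Reyes, Slot 5→Zhao, Slot 6→Mbeki, Slot 7→Bakr, Slot 8→Zhao+Mbeki, Slot 9→Rivera.
Total: 24 + 14 + 26 + 22 + 14 + 20 + 22 + 24 + 20 + 22 + 26 = £234.

£234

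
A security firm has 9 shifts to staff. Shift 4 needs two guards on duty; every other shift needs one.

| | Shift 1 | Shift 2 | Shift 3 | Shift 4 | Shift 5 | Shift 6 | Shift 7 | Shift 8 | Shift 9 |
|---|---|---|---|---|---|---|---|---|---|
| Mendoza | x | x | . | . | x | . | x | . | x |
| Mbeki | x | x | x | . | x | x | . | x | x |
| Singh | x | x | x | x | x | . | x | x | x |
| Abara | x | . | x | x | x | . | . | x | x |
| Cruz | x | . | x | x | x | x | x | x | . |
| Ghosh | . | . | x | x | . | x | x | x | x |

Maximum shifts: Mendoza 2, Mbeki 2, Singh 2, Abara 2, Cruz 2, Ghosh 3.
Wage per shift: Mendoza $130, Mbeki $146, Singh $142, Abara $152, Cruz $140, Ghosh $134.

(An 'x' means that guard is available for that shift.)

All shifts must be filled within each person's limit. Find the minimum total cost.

Picking the cheapest available guard for each shift independently would cost $1326, but that ignores the shift limits.
An optimal schedule: Shift 1→Cruz, Shift 2→Mendoza, Shift 3→Ghosh, Shift 4→Ghosh+Singh, Shift 5→Cruz, Shift 6→Ghosh, Shift 7→Mendoza, Shift 8→Singh, Shift 9→Mbeki.
Total: 140 + 130 + 134 + 134 + 142 + 140 + 134 + 130 + 142 + 146 = $1372.

$1372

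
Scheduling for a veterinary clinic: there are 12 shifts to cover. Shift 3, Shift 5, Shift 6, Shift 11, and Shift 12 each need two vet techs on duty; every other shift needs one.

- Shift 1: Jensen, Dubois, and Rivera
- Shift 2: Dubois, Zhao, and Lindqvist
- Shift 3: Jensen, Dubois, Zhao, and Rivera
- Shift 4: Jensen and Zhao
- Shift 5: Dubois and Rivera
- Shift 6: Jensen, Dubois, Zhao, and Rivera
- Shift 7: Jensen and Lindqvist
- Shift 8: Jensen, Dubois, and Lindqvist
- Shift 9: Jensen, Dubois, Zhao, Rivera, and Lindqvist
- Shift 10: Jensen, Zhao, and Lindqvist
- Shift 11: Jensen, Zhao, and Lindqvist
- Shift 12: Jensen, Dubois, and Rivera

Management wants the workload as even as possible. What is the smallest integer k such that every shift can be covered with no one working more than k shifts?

4

With 5 vet techs and 17 worker-slots to fill, someone must work at least ⌈17/5⌉ = 4 shifts, so k ≥ 4.
k = 4 works: Shift 1→Jensen, Shift 2→Dubois, Shift 3→Zhao+Rivera, Shift 4→Jensen, Shift 5→Dubois+Rivera, Shift 6→Zhao+Rivera, Shift 7→Jensen, Shift 8→Jensen, Shift 9→Dubois, Shift 10→Zhao, Shift 11→Zhao+Lindqvist, Shift 12→Dubois+Rivera.
Loads: Jensen 4, Dubois 4, Zhao 4, Rivera 4, Lindqvist 1 — all ≤ 4.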